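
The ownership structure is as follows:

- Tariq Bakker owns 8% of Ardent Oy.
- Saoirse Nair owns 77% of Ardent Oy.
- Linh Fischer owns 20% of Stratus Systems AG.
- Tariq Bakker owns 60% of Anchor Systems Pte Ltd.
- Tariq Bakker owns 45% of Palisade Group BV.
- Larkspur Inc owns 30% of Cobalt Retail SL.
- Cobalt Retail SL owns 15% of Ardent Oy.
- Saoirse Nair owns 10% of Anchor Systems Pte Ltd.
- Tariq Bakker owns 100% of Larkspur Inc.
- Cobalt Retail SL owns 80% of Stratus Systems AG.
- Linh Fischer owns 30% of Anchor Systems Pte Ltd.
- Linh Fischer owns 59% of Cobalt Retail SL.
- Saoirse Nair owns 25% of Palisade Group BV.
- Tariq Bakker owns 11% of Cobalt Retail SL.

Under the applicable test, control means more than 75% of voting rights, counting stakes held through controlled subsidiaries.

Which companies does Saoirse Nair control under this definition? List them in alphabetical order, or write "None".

Ardent Oy

Saoirse holds 77% of Ardent, so Saoirse controls Ardent.
No other company's threshold is met.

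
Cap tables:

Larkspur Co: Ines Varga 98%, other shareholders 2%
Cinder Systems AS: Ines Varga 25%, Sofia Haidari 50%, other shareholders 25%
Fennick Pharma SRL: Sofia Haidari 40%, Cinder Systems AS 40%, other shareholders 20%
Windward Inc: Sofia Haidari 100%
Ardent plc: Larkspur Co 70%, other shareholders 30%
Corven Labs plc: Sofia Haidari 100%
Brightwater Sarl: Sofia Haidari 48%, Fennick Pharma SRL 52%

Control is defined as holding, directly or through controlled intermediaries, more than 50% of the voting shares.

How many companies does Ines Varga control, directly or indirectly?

2

Ines holds 98% of Larkspur, so Ines controls Larkspur.
Larkspur holds 70% of Ardent, so Ines controls Ardent.
No other company's threshold is met.
Ines controls 2 companies.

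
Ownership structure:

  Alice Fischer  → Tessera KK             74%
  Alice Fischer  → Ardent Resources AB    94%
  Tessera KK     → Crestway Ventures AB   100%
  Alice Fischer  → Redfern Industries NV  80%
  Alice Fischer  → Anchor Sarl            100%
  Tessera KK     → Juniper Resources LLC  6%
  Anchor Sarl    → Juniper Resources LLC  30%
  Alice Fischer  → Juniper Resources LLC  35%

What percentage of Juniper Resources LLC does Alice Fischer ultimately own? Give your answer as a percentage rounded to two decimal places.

Alice reaches Juniper along 3 paths.
Via Anchor: 100% × 30% = 30%.
Via Tessera: 74% × 6% = 4.44%.
Direct stake: 35% = 35%.
Total: 30% + 4.44% + 35% = 69.44%.

69.44%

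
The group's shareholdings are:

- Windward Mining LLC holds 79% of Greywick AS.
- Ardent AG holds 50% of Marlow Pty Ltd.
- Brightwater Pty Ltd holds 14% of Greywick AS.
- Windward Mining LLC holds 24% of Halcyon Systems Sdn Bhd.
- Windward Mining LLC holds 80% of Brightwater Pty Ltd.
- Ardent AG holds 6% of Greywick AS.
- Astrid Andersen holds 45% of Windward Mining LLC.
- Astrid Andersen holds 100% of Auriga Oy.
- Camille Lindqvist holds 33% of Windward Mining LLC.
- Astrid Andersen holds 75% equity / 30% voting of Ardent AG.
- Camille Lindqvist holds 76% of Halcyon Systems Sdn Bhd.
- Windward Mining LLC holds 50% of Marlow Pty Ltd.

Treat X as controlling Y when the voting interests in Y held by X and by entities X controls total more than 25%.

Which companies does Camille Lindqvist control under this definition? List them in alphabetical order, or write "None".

Camille holds 33% of Windward, so Camille controls Windward.
Windward holds 50% of Marlow, so Camille controls Marlow.
Windward holds 80% of Brightwater, so Camille controls Brightwater.
Windward and Brightwater together hold 79% + 14% = 93% of Greywick, so Camille controls Greywick.
Camille and Windward together hold 76% + 24% = 100% of Halcyon, so Camille controls Halcyon.
No other company's threshold is met.

Brightwater Pty Ltd, Greywick AS, Halcyon Systems Sdn Bhd, Marlow Pty Ltd, Windward Mining LLC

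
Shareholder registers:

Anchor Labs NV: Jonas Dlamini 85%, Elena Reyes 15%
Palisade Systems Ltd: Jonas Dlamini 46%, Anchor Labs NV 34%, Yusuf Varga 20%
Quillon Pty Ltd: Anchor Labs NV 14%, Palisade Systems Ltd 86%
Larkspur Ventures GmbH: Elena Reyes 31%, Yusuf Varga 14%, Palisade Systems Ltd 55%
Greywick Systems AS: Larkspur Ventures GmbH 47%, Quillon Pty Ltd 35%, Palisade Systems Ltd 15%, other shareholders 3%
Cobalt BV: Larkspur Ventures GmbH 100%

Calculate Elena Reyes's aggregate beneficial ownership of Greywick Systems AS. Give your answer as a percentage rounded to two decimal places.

Elena reaches Greywick along 5 paths.
Via Larkspur: 31% × 47% = 14.57%.
Via Anchor → Palisade → Larkspur: 15% × 34% × 55% × 47% = 1.31835%.
Via Anchor → Quillon: 15% × 14% × 35% = 0.735%.
Via Anchor → Palisade → Quillon: 15% × 34% × 86% × 35% = 1.5351%.
Via Anchor → Palisade: 15% × 34% × 15% = 0.765%.
Total: 14.57% + 1.31835% + 0.735% + 1.5351% + 0.765% = 18.92345%.
Rounded: 18.92%.

18.92%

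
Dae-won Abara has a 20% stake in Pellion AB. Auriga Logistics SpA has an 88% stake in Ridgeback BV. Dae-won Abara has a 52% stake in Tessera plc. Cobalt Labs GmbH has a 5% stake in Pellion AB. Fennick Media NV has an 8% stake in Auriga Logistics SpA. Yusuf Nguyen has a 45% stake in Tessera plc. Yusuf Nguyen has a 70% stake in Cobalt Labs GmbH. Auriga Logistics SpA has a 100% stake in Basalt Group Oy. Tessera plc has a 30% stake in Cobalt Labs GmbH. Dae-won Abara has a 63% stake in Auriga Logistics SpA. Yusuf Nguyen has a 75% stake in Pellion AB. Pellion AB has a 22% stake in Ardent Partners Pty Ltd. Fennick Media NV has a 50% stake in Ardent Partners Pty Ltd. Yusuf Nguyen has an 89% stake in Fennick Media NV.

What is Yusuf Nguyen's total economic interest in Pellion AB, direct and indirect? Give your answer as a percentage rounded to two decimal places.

Yusuf reaches Pellion along 3 paths.
Via Cobalt: 70% × 5% = 3.5%.
Via Tessera → Cobalt: 45% × 30% × 5% = 0.675%.
Direct stake: 75% = 75%.
Total: 3.5% + 0.675% + 75% = 79.175%.
Rounded: 79.18%.

79.18%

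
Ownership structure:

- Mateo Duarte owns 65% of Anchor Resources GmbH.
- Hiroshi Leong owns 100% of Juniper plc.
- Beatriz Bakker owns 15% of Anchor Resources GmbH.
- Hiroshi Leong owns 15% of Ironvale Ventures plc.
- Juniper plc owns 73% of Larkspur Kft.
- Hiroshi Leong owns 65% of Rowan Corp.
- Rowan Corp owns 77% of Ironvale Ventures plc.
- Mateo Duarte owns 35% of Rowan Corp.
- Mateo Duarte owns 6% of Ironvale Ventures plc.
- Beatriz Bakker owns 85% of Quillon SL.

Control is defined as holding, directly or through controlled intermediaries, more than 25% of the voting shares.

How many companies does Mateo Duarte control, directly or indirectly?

3

Mateo holds 35% of Rowan, so Mateo controls Rowan.
Mateo holds 65% of Anchor, so Mateo controls Anchor.
Rowan and Mateo together hold 77% + 6% = 83% of Ironvale, so Mateo controls Ironvale.
No other company's threshold is met.
Mateo controls 3 companies.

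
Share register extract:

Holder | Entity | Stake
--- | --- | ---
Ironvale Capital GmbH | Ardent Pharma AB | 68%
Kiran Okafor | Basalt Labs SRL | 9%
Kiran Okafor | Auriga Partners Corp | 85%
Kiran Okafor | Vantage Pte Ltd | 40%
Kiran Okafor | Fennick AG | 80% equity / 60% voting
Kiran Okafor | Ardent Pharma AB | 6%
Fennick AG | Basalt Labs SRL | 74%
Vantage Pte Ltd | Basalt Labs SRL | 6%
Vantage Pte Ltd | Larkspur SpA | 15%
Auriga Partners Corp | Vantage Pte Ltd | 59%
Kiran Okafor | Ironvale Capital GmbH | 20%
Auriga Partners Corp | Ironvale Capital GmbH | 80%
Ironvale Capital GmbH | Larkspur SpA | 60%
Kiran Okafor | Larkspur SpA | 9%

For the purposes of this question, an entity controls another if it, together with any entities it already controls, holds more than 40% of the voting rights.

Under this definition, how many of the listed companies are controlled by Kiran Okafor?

7

Kiran holds 85% of Auriga, so Kiran controls Auriga.
Kiran and Auriga together hold 20% + 80% = 100% of Ironvale, so Kiran controls Ironvale.
Kiran holds 60% of Fennick, so Kiran controls Fennick.
Kiran and Auriga together hold 40% + 59% = 99% of Vantage, so Kiran controls Vantage.
Vantage and Kiran and Ironvale together hold 15% + 9% + 60% = 84% of Larkspur, so Kiran controls Larkspur.
Kiran and Vantage and Fennick together hold 9% + 6% + 74% = 89% of Basalt, so Kiran controls Basalt.
Ironvale and Kiran together hold 68% + 6% = 74% of Ardent, so Kiran controls Ardent.
Kiran controls 7 companies.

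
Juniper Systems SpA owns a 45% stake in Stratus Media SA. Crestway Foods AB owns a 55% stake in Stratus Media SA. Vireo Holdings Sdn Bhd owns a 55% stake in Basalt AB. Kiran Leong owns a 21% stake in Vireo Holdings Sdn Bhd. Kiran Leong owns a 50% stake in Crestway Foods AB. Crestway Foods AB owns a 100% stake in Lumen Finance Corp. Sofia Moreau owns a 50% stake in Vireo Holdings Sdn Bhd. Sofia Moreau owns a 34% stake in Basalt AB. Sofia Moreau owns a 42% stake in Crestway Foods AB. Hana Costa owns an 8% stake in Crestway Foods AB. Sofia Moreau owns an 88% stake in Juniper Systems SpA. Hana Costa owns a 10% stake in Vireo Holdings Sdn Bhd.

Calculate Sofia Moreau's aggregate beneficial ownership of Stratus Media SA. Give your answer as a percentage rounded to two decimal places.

62.70%

Sofia reaches Stratus along 2 paths.
Via Juniper: 88% × 45% = 39.6%.
Via Crestway: 42% × 55% = 23.1%.
Total: 39.6% + 23.1% = 62.7%.
Rounded: 62.70%.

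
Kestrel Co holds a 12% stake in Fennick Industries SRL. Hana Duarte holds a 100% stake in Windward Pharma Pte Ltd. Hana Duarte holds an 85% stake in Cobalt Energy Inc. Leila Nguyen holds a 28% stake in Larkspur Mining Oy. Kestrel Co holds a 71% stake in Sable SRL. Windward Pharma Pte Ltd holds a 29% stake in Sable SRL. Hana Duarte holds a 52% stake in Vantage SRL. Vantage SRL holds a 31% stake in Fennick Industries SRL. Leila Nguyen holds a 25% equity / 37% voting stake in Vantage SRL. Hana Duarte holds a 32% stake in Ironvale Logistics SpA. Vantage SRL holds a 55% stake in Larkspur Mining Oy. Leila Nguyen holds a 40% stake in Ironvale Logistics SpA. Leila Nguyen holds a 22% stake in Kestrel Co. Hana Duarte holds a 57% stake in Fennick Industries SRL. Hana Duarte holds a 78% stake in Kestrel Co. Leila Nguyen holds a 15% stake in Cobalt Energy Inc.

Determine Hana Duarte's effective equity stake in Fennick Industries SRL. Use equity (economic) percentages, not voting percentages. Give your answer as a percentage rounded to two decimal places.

82.48%

Hana reaches Fennick along 3 paths.
Via Kestrel: 78% × 12% = 9.36%.
Direct stake: 57% = 57%.
Via Vantage: 52% × 31% = 16.12%.
Total: 9.36% + 57% + 16.12% = 82.48%.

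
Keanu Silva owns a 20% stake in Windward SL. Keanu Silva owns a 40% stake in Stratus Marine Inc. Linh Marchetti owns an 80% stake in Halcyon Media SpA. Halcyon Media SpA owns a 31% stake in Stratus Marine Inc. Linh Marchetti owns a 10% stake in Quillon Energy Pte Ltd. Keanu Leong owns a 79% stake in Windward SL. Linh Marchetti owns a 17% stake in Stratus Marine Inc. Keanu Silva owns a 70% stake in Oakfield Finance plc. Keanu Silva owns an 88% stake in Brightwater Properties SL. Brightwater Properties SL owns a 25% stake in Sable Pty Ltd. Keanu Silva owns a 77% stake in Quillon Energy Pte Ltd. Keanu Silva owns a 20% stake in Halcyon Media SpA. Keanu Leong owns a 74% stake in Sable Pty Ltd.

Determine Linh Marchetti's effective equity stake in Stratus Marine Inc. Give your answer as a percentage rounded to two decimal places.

41.80%

Linh reaches Stratus along 2 paths.
Via Halcyon: 80% × 31% = 24.8%.
Direct stake: 17% = 17%.
Total: 24.8% + 17% = 41.8%.
Rounded: 41.80%.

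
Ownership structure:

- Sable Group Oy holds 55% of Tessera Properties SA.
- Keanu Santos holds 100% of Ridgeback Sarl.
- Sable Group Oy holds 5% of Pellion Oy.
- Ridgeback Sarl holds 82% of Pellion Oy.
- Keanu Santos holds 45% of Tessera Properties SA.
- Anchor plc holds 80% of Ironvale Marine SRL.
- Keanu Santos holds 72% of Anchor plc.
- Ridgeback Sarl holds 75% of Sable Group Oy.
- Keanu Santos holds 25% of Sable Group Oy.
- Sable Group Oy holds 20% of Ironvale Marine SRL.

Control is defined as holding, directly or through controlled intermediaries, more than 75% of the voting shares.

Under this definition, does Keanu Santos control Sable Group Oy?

Keanu holds 100% of Ridgeback, so Keanu controls Ridgeback.
Ridgeback and Keanu together hold 75% + 25% = 100% of Sable, so Keanu controls Sable.

Yes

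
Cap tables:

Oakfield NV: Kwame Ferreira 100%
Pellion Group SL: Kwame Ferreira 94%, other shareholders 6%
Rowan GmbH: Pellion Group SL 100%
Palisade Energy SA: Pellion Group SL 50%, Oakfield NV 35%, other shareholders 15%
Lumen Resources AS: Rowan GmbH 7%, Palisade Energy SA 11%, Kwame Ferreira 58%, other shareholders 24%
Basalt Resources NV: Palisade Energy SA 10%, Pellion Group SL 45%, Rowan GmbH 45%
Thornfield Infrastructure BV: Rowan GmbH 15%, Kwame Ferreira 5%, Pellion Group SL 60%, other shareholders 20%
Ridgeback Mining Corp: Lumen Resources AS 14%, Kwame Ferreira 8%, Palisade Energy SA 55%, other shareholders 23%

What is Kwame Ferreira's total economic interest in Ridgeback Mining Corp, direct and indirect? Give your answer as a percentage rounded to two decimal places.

Kwame reaches Ridgeback along 7 paths.
Via Pellion → Rowan → Lumen: 94% × 100% × 7% × 14% = 0.9212%.
Via Pellion → Palisade → Lumen: 94% × 50% × 11% × 14% = 0.7238%.
Via Oakfield → Palisade → Lumen: 100% × 35% × 11% × 14% = 0.539%.
Via Lumen: 58% × 14% = 8.12%.
Direct stake: 8% = 8%.
Via Pellion → Palisade: 94% × 50% × 55% = 25.85%.
Via Oakfield → Palisade: 100% × 35% × 55% = 19.25%.
Total: 0.9212% + 0.7238% + 0.539% + 8.12% + 8% + 25.85% + 19.25% = 63.404%.
Rounded: 63.40%.

63.40%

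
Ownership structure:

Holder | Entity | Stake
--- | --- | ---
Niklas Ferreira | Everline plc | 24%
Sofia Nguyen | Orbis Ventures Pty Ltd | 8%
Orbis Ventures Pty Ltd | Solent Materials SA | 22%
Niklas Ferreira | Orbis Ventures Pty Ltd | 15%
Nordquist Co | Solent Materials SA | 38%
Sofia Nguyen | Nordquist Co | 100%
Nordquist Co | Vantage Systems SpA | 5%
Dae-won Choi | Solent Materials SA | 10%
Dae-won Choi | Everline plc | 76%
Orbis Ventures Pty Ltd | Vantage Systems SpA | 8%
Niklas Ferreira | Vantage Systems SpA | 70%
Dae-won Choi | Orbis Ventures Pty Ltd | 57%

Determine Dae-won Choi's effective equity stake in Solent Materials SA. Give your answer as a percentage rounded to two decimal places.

22.54%

Dae-won reaches Solent along 2 paths.
Direct stake: 10% = 10%.
Via Orbis: 57% × 22% = 12.54%.
Total: 10% + 12.54% = 22.54%.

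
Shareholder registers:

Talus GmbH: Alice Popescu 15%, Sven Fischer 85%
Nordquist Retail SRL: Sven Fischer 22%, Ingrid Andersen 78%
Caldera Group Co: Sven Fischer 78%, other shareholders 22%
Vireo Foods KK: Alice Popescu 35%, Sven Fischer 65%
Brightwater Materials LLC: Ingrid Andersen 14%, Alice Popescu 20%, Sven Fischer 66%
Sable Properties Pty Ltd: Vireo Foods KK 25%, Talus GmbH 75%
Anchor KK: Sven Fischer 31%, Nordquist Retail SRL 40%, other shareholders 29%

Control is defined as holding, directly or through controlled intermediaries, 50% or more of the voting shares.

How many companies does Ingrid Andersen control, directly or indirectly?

1

Ingrid holds 78% of Nordquist, so Ingrid controls Nordquist.
No other company's threshold is met.
Ingrid controls 1 company.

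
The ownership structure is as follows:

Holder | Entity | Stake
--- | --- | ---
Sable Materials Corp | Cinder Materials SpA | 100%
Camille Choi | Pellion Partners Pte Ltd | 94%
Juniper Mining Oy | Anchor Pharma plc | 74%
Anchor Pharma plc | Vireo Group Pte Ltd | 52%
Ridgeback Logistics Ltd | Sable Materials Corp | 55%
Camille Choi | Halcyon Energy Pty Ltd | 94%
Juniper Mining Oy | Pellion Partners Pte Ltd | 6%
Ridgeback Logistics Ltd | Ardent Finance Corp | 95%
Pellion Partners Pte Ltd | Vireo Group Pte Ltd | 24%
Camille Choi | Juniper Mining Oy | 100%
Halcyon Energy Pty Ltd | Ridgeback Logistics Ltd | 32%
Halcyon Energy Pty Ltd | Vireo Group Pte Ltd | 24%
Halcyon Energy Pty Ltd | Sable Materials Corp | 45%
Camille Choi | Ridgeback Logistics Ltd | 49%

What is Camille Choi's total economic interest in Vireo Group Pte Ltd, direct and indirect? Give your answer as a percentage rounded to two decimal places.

85.04%

Camille reaches Vireo along 4 paths.
Via Juniper → Anchor: 100% × 74% × 52% = 38.48%.
Via Juniper → Pellion: 100% × 6% × 24% = 1.44%.
Via Pellion: 94% × 24% = 22.56%.
Via Halcyon: 94% × 24% = 22.56%.
Total: 38.48% + 1.44% + 22.56% + 22.56% = 85.04%.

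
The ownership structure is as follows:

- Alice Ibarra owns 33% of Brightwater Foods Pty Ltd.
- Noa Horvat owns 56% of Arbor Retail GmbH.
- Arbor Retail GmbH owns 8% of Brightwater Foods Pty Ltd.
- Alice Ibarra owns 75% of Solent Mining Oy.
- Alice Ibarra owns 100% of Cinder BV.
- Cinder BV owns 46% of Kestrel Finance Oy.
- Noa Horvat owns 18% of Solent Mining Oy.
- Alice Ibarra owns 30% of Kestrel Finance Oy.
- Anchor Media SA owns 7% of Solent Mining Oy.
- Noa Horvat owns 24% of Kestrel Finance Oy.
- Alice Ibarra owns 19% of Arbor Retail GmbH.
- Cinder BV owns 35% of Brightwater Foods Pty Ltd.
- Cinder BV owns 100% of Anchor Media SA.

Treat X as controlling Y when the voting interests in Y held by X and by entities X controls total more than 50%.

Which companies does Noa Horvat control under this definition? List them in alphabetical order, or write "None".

Arbor Retail GmbH

Noa holds 56% of Arbor, so Noa controls Arbor.
No other company's threshold is met.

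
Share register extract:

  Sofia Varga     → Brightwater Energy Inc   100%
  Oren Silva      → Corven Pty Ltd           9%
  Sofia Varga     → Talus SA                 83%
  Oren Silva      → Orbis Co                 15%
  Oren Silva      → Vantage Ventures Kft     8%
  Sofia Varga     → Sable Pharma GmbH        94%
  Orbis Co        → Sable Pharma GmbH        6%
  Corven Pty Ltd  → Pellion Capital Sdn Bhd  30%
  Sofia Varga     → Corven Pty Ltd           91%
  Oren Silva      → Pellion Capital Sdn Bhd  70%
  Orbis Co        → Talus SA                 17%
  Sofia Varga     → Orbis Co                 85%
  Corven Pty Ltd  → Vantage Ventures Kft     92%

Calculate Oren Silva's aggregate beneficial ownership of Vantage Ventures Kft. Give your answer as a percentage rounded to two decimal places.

16.28%

Oren reaches Vantage along 2 paths.
Via Corven: 9% × 92% = 8.28%.
Direct stake: 8% = 8%.
Total: 8.28% + 8% = 16.28%.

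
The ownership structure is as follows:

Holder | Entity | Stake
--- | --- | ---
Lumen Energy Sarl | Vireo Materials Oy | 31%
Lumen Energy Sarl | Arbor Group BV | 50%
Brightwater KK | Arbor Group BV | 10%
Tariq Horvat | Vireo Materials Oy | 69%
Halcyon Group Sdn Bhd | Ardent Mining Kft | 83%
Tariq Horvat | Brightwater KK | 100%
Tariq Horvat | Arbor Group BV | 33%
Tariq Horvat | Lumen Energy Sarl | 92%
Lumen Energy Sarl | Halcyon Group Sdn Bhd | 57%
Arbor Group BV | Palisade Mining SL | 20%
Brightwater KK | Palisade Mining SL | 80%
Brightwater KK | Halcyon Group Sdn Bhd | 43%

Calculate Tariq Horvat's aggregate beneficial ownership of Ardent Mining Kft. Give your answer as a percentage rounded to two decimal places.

Tariq reaches Ardent along 2 paths.
Via Lumen → Halcyon: 92% × 57% × 83% = 43.5252%.
Via Brightwater → Halcyon: 100% × 43% × 83% = 35.69%.
Total: 43.5252% + 35.69% = 79.2152%.
Rounded: 79.22%.

79.22%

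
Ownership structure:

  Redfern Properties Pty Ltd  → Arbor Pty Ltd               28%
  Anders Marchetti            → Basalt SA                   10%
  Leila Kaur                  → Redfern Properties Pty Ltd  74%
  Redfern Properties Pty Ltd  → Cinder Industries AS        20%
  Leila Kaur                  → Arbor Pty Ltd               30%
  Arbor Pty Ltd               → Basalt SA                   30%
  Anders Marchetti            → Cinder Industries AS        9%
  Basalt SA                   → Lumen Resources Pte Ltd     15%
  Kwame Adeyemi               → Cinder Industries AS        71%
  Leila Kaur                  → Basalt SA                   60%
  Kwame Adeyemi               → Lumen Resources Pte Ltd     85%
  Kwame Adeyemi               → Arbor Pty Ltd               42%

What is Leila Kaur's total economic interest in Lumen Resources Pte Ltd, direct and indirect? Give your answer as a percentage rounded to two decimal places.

11.28%

Leila reaches Lumen along 3 paths.
Via Arbor → Basalt: 30% × 30% × 15% = 1.35%.
Via Redfern → Arbor → Basalt: 74% × 28% × 30% × 15% = 0.9324%.
Via Basalt: 60% × 15% = 9%.
Total: 1.35% + 0.9324% + 9% = 11.2824%.
Rounded: 11.28%.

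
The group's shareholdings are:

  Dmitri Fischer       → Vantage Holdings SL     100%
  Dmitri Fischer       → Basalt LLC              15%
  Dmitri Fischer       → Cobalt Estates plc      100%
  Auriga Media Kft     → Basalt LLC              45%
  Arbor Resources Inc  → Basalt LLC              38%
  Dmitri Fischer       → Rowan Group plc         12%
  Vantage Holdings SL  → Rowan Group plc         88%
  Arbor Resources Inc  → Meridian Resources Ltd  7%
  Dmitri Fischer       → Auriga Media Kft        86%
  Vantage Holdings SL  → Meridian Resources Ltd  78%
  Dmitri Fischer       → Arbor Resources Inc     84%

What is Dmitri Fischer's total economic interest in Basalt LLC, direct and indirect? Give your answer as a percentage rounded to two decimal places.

Dmitri reaches Basalt along 3 paths.
Via Arbor: 84% × 38% = 31.92%.
Via Auriga: 86% × 45% = 38.7%.
Direct stake: 15% = 15%.
Total: 31.92% + 38.7% + 15% = 85.62%.

85.62%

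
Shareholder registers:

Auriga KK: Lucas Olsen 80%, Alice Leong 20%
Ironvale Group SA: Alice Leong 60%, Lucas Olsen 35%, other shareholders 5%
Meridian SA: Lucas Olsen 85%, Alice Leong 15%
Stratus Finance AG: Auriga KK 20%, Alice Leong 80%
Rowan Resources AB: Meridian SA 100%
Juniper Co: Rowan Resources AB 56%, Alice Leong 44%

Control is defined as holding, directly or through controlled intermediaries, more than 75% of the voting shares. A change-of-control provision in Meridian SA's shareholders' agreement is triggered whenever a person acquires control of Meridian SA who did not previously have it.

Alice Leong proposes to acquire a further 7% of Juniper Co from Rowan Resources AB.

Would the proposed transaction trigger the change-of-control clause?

The purchase adds only to Alice's holdings (Rowan's stake shrinks), so Alice is the only person who could newly come to control Meridian.
Alice holds 80% of Stratus, so Alice controls Stratus.
In Meridian, Alice's side holds only 15%, not > 75%.
So before the transaction, Alice does not control Meridian.
After the purchase, Alice's direct stake in Juniper rises to 44% + 7% = 51%, and Rowan's stake falls to 49%.
Alice's side now holds 51% of Juniper, not > 75%, so Alice still does not control Juniper.
After the transaction, Alice's side holds 15% of Meridian, not > 75%, so Alice still does not control Meridian.
No new person acquires control, so the clause is not triggered.

No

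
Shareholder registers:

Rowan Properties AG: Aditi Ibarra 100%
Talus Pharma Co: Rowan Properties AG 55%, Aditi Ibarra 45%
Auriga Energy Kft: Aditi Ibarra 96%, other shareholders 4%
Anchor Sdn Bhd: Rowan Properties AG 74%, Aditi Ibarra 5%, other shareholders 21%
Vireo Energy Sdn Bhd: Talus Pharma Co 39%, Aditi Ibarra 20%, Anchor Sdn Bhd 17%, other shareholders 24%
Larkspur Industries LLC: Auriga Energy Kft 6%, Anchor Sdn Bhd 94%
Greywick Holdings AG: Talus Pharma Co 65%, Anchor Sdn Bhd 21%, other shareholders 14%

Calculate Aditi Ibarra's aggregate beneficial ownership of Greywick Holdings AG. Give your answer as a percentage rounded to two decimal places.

81.59%

Aditi reaches Greywick along 4 paths.
Via Rowan → Talus: 100% × 55% × 65% = 35.75%.
Via Talus: 45% × 65% = 29.25%.
Via Rowan → Anchor: 100% × 74% × 21% = 15.54%.
Via Anchor: 5% × 21% = 1.05%.
Total: 35.75% + 29.25% + 15.54% + 1.05% = 81.59%.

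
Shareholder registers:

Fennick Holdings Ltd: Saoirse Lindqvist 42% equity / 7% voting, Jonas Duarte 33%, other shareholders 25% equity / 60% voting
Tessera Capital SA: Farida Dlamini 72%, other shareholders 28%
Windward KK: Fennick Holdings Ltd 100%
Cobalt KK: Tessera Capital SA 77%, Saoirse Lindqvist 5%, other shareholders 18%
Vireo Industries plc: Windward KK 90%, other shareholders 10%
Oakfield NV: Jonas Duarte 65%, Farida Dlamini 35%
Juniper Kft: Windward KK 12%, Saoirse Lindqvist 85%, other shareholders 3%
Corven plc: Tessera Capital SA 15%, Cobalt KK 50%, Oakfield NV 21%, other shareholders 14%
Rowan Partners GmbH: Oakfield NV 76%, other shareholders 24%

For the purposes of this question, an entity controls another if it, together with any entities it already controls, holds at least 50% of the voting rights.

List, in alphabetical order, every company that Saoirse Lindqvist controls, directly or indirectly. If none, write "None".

Saoirse holds 85% of Juniper, so Saoirse controls Juniper.
No other company's threshold is met.

Juniper Kft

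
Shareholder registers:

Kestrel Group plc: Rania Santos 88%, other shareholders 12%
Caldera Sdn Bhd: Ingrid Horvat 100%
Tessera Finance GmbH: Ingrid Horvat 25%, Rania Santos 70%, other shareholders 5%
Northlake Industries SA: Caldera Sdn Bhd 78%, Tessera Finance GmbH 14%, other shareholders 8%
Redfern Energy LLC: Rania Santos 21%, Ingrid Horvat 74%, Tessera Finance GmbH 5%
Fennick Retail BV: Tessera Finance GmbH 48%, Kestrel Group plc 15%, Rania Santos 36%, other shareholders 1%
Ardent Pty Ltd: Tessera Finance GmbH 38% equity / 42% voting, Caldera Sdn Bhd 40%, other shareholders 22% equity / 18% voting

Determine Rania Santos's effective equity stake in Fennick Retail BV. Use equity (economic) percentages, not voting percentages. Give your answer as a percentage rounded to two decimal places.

Rania reaches Fennick along 3 paths.
Via Tessera: 70% × 48% = 33.6%.
Via Kestrel: 88% × 15% = 13.2%.
Direct stake: 36% = 36%.
Total: 33.6% + 13.2% + 36% = 82.8%.
Rounded: 82.80%.

82.80%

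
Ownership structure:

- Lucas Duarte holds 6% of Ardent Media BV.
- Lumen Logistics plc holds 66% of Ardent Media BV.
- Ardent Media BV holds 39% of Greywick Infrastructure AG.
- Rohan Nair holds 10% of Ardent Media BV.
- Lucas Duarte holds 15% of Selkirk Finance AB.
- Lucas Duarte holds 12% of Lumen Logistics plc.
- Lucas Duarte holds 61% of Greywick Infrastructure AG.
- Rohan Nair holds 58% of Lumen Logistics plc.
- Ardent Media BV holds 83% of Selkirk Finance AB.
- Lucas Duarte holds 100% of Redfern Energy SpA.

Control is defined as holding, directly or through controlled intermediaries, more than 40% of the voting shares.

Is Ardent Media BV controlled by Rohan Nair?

Rohan holds 58% of Lumen, so Rohan controls Lumen.
Rohan and Lumen together hold 10% + 66% = 76% of Ardent, so Rohan controls Ardent.

Yes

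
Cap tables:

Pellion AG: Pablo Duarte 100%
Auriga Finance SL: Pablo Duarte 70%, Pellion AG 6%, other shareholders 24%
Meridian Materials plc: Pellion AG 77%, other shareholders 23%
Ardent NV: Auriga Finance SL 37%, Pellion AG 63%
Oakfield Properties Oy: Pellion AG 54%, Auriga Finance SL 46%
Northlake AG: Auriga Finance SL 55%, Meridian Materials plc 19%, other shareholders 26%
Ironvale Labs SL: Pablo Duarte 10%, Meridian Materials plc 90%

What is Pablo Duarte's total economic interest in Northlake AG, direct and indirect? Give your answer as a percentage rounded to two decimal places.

Pablo reaches Northlake along 3 paths.
Via Auriga: 70% × 55% = 38.5%.
Via Pellion → Auriga: 100% × 6% × 55% = 3.3%.
Via Pellion → Meridian: 100% × 77% × 19% = 14.63%.
Total: 38.5% + 3.3% + 14.63% = 56.43%.

56.43%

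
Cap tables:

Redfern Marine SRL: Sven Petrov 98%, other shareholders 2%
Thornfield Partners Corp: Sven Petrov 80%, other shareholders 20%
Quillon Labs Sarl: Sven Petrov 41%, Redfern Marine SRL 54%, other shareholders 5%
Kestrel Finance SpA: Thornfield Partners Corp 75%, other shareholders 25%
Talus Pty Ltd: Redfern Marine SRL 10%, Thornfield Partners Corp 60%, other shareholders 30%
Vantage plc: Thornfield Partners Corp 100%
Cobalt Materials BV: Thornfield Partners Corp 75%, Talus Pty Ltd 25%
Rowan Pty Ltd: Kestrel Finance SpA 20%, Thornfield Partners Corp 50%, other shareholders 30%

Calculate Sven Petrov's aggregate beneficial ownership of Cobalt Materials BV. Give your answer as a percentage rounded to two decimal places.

74.45%

Sven reaches Cobalt along 3 paths.
Via Thornfield: 80% × 75% = 60%.
Via Redfern → Talus: 98% × 10% × 25% = 2.45%.
Via Thornfield → Talus: 80% × 60% × 25% = 12%.
Total: 60% + 2.45% + 12% = 74.45%.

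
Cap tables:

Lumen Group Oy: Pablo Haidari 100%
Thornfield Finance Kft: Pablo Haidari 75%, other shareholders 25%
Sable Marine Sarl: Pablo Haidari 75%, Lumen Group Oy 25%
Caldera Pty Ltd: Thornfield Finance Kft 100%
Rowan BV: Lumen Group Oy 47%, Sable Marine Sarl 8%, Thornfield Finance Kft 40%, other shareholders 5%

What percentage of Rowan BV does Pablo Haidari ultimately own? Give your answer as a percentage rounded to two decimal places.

Pablo reaches Rowan along 4 paths.
Via Lumen: 100% × 47% = 47%.
Via Sable: 75% × 8% = 6%.
Via Lumen → Sable: 100% × 25% × 8% = 2%.
Via Thornfield: 75% × 40% = 30%.
Total: 47% + 6% + 2% + 30% = 85%.
Rounded: 85.00%.

85.00%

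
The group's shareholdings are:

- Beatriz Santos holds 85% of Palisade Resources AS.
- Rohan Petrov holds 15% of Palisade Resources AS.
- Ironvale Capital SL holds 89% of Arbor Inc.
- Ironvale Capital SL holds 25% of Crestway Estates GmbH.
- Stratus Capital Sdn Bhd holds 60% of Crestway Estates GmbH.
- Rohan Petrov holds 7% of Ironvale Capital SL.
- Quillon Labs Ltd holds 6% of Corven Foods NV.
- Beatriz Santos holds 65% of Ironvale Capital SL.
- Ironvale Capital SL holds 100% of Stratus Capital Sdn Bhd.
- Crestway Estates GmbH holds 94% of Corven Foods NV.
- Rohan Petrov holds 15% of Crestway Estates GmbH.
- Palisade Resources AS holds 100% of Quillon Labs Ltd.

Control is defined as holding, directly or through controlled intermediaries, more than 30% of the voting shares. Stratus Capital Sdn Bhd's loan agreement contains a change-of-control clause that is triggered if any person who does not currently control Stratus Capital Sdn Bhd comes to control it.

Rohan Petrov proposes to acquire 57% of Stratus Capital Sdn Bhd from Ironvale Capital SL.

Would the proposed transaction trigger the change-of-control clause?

Yes

The purchase adds only to Rohan's holdings (Ironvale's stake shrinks), so Rohan is the only person who could newly come to control Stratus.
Rohan's largest direct stake is 15% in Palisade, which does not meet the threshold, so Rohan controls no company.
Neither Rohan nor any entity Rohan controls holds any voting interest in Stratus.
So before the transaction, Rohan does not control Stratus.
After the purchase, Rohan holds 57% of Stratus directly, and Ironvale's stake falls to 43%.
Rohan holds 57% of Stratus, so Rohan controls Stratus.
Rohan did not control Stratus before and does after, so the clause is triggered.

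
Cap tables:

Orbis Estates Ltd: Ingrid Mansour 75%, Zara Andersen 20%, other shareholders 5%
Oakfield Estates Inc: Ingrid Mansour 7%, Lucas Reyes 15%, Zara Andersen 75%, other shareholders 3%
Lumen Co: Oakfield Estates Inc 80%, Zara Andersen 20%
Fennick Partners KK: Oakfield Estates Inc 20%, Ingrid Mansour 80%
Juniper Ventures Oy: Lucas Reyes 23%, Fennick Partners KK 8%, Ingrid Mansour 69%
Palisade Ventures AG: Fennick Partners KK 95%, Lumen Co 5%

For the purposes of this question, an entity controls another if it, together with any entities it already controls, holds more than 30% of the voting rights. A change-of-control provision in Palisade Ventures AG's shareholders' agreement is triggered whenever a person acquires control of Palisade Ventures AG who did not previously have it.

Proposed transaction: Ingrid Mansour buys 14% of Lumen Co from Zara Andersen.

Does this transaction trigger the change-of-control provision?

No

The purchase adds only to Ingrid's holdings (Zara's stake shrinks), so Ingrid is the only person who could newly come to control Palisade.
Ingrid holds 80% of Fennick, so Ingrid controls Fennick.
Fennick holds 95% of Palisade, so Ingrid controls Palisade.
So Ingrid already controls Palisade before the transaction.
After the purchase, Ingrid holds 14% of Lumen directly, and Zara's stake falls to 6%.
Ingrid controlled Palisade already, so this is not a new person acquiring control; every other person's position is unchanged or reduced.
No new person acquires control, so the clause is not triggered.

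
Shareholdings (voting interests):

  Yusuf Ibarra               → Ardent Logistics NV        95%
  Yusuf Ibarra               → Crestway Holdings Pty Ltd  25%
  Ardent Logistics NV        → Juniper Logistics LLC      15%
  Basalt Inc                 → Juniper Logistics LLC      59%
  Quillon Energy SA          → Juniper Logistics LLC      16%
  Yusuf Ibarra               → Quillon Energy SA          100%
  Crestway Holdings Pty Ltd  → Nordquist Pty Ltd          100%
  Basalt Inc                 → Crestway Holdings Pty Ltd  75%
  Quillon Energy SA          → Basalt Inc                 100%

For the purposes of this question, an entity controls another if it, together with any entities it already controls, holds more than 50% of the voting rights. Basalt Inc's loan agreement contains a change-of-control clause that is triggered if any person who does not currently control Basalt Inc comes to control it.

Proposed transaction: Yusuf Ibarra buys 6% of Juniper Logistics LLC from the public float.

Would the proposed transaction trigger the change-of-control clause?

The purchase changes only Yusuf's holdings, so Yusuf is the only person who could newly come to control Basalt.
Yusuf holds 100% of Quillon, so Yusuf controls Quillon.
Quillon holds 100% of Basalt, so Yusuf controls Basalt.
So Yusuf already controls Basalt before the transaction.
After the purchase, Yusuf holds 6% of Juniper directly.
Yusuf controlled Basalt already, so this is not a new person acquiring control; every other person's position is unchanged or reduced.
No new person acquires control, so the clause is not triggered.

No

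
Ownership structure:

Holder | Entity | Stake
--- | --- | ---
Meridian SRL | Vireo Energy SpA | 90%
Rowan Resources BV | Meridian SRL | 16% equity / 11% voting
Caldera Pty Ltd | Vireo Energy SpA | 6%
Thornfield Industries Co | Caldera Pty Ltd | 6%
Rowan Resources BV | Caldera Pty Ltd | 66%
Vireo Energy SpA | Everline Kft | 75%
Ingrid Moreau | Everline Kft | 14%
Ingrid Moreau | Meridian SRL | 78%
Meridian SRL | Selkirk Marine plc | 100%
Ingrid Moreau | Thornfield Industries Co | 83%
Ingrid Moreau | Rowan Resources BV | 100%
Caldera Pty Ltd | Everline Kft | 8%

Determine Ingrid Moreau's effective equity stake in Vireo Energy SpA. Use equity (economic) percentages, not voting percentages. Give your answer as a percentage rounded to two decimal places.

Ingrid reaches Vireo along 4 paths.
Via Rowan → Meridian: 100% × 16% × 90% = 14.4%.
Via Meridian: 78% × 90% = 70.2%.
Via Thornfield → Caldera: 83% × 6% × 6% = 0.2988%.
Via Rowan → Caldera: 100% × 66% × 6% = 3.96%.
Total: 14.4% + 70.2% + 0.2988% + 3.96% = 88.8588%.
Rounded: 88.86%.

88.86%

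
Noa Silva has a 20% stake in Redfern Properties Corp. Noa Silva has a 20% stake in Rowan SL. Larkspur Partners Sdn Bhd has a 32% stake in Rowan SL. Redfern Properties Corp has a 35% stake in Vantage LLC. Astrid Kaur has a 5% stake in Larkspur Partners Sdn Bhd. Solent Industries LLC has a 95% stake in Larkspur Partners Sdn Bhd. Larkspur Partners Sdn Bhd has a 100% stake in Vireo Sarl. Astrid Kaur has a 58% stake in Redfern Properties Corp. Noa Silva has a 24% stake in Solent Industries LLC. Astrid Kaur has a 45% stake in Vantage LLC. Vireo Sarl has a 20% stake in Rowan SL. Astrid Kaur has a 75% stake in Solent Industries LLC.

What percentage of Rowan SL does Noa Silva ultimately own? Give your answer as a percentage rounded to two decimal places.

Noa reaches Rowan along 3 paths.
Via Solent → Larkspur → Vireo: 24% × 95% × 100% × 20% = 4.56%.
Via Solent → Larkspur: 24% × 95% × 32% = 7.296%.
Direct stake: 20% = 20%.
Total: 4.56% + 7.296% + 20% = 31.856%.
Rounded: 31.86%.

31.86%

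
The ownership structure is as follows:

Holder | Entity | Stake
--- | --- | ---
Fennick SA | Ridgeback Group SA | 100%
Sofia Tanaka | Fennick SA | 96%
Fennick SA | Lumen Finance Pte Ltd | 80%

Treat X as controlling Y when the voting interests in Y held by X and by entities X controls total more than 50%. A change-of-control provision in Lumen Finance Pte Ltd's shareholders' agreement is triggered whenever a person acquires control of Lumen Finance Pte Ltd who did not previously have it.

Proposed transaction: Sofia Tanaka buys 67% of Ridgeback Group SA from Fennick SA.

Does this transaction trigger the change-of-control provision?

The purchase adds only to Sofia's holdings (Fennick's stake shrinks), so Sofia is the only person who could newly come to control Lumen.
Sofia holds 96% of Fennick, so Sofia controls Fennick.
Fennick holds 80% of Lumen, so Sofia controls Lumen.
So Sofia already controls Lumen before the transaction.
After the purchase, Sofia holds 67% of Ridgeback directly, and Fennick's stake falls to 33%.
Sofia controlled Lumen already, so this is not a new person acquiring control; every other person's position is unchanged or reduced.
No new person acquires control, so the clause is not triggered.

No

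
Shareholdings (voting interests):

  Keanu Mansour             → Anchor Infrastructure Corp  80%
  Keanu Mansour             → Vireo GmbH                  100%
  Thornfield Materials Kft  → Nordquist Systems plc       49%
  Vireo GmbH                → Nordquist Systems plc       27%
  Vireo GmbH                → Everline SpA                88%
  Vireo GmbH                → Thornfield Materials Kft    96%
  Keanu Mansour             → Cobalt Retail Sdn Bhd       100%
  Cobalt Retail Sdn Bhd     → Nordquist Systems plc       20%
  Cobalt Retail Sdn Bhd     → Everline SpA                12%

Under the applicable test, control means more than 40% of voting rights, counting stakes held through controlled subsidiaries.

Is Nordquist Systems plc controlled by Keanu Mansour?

Keanu holds 100% of Cobalt, so Keanu controls Cobalt.
Keanu holds 100% of Vireo, so Keanu controls Vireo.
Vireo holds 96% of Thornfield, so Keanu controls Thornfield.
Vireo and Thornfield and Cobalt together hold 27% + 49% + 20% = 96% of Nordquist, so Keanu controls Nordquist.

Yes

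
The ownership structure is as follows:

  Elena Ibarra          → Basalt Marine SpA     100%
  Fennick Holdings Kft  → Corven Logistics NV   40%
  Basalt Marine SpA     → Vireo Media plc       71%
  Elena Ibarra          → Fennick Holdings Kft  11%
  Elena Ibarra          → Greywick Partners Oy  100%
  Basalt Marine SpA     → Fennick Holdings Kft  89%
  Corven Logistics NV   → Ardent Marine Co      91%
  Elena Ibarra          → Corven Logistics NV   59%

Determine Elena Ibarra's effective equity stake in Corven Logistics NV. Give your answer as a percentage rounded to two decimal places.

99.00%

Elena reaches Corven along 3 paths.
Via Fennick: 11% × 40% = 4.4%.
Via Basalt → Fennick: 100% × 89% × 40% = 35.6%.
Direct stake: 59% = 59%.
Total: 4.4% + 35.6% + 59% = 99%.
Rounded: 99.00%.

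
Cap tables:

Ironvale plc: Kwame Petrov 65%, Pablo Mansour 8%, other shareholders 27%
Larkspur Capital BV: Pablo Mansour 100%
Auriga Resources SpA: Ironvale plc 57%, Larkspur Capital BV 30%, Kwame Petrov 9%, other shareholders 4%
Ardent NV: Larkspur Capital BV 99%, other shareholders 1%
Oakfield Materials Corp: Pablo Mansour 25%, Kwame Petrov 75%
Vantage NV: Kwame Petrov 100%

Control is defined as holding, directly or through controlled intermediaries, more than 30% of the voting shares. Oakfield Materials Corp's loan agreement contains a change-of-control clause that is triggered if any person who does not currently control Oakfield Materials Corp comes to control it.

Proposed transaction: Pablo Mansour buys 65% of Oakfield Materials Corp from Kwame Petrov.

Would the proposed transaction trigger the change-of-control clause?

The purchase adds only to Pablo's holdings (Kwame's stake shrinks), so Pablo is the only person who could newly come to control Oakfield.
Pablo holds 100% of Larkspur, so Pablo controls Larkspur.
Larkspur holds 99% of Ardent, so Pablo controls Ardent.
In Oakfield, Pablo's side holds only 25%, not > 30%.
So before the transaction, Pablo does not control Oakfield.
After the purchase, Pablo's direct stake in Oakfield rises to 25% + 65% = 90%, and Kwame's stake falls to 10%.
Pablo holds 90% of Oakfield, so Pablo controls Oakfield.
Pablo did not control Oakfield before and does after, so the clause is triggered.

Yes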